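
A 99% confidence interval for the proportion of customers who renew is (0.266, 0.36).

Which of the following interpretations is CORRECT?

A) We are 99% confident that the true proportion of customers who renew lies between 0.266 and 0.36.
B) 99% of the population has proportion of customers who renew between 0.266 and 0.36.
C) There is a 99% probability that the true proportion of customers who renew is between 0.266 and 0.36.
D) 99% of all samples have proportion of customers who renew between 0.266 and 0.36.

A confidence interval represents our confidence in the procedure, not a probability statement about the parameter.

Key concept: If we repeated this sampling process many times and computed a 99% CI each time, about 99% of those intervals would contain the true population parameter.

For this specific interval (0.266, 0.36):
- Midpoint (point estimate): 0.313
- Margin of error: 0.047

The correct interpretation is the one stating confidence that the true parameter lies in the interval — option A.

A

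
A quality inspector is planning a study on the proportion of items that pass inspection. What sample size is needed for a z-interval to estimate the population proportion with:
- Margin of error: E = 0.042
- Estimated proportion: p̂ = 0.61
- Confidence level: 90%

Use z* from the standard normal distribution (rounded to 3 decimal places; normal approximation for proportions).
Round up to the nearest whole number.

Using z* for proportion z-interval (normal approximation).

For 90% confidence, z* = 1.645 (from standard normal table)

Sample size formula for proportion z-interval: n = z*²p̂(1-p̂)/E²

n = 1.645² × 0.61 × 0.39 / 0.042²
  = 2.706025 × 0.2379 / 0.001764
  = 364.9452

Round up to the nearest whole number: n = 365

365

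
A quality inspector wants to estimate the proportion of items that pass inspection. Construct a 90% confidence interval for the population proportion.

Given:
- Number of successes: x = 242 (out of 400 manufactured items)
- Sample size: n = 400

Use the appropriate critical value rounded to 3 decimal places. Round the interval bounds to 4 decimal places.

Sample proportion: p̂ = 242/400 = 0.605000

Check conditions for normal approximation:
  np̂ = 242 ≥ 10 ✓
  n(1-p̂) = 158 ≥ 10 ✓

The sample is large enough, so use a z-interval (normal approximation) for the proportion.

For 90% confidence, z* = 1.645 (from standard normal table)

Standard error: SE = √(p̂(1-p̂)/n) = √(0.605000×0.395000/400) = 0.02444253

Margin of error: E = z* × SE = 1.645 × 0.02444253 = 0.040208

Z-interval: p̂ ± E = 0.605000 ± 0.040208 = (0.564792, 0.645208)

Rounded to 4 decimal places:

(0.5648, 0.6452)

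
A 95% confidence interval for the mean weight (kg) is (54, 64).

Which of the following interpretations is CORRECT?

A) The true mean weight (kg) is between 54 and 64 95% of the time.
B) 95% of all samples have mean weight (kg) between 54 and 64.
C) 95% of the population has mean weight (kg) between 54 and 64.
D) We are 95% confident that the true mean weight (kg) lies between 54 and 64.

A confidence interval represents our confidence in the procedure, not a probability statement about the parameter.

Key concept: If we repeated this sampling process many times and computed a 95% CI each time, about 95% of those intervals would contain the true population parameter.

For this specific interval (54, 64):
- Midpoint (point estimate): 59
- Margin of error: 5

The correct interpretation is the one stating confidence that the true parameter lies in the interval — option D.

D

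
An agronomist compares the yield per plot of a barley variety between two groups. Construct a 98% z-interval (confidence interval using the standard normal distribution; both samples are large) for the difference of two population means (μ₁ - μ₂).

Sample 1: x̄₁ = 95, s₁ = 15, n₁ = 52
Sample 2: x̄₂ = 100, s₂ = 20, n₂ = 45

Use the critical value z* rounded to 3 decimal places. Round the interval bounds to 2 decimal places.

Both samples are large (n₁ = 52 ≥ 30, n₂ = 45 ≥ 30), so a z-interval for the difference of means applies.

Point estimate: x̄₁ - x̄₂ = 95 - 100 = -5

Standard error: SE = √(s₁²/n₁ + s₂²/n₂)
= √(15²/52 + 20²/45)
= √(4.326923 + 8.888889)
= 3.635356

For 98% confidence, z* = 2.326 (from standard normal table)
Margin of error: E = z* × SE = 2.326 × 3.635356 = 8.4558

Z-interval: (x̄₁ - x̄₂) ± E = -5 ± 8.4558 = (-13.4558, 3.4558)

Rounded to 2 decimal places:

(-13.46, 3.46)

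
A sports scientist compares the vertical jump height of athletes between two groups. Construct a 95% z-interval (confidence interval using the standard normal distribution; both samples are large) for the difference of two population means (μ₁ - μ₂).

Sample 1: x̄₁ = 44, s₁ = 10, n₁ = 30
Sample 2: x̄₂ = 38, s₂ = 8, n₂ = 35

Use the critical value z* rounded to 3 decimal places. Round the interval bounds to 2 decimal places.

Both samples are large (n₁ = 30 ≥ 30, n₂ = 35 ≥ 30), so a z-interval for the difference of means applies.

Point estimate: x̄₁ - x̄₂ = 44 - 38 = 6

Standard error: SE = √(s₁²/n₁ + s₂²/n₂)
= √(10²/30 + 8²/35)
= √(3.333333 + 1.828571)
= 2.271983

For 95% confidence, z* = 1.96 (from standard normal table)
Margin of error: E = z* × SE = 1.96 × 2.271983 = 4.4531

Z-interval: (x̄₁ - x̄₂) ± E = 6 ± 4.4531 = (1.5469, 10.4531)

Rounded to 2 decimal places:

(1.55, 10.45)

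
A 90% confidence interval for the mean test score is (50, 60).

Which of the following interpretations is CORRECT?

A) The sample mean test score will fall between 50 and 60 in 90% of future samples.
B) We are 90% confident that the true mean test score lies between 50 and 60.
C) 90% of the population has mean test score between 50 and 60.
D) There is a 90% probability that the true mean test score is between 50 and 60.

A confidence interval represents our confidence in the procedure, not a probability statement about the parameter.

Key concept: If we repeated this sampling process many times and computed a 90% CI each time, about 90% of those intervals would contain the true population parameter.

For this specific interval (50, 60):
- Midpoint (point estimate): 55
- Margin of error: 5

The correct interpretation is the one stating confidence that the true parameter lies in the interval — option B.

B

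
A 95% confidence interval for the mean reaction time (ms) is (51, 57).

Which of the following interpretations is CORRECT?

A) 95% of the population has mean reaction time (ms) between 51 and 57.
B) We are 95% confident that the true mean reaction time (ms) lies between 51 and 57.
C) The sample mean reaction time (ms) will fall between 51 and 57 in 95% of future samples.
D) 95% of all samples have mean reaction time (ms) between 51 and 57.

A confidence interval represents our confidence in the procedure, not a probability statement about the parameter.

Key concept: If we repeated this sampling process many times and computed a 95% CI each time, about 95% of those intervals would contain the true population parameter.

For this specific interval (51, 57):
- Midpoint (point estimate): 54
- Margin of error: 3

The correct interpretation is the one stating confidence that the true parameter lies in the interval — option B.

B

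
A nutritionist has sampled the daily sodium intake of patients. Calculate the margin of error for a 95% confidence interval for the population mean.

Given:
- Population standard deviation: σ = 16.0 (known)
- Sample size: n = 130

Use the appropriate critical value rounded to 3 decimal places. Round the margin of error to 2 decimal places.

The population standard deviation σ is known, so use the z-interval margin of error formula.

For 95% confidence, z* = 1.96 (from standard normal table)

Margin of error formula for z-interval: E = z* × σ/√n

E = 1.96 × 16.0/√130
  = 1.96 × 1.403293
  = 2.7505

Rounded to 2 decimal places:

2.75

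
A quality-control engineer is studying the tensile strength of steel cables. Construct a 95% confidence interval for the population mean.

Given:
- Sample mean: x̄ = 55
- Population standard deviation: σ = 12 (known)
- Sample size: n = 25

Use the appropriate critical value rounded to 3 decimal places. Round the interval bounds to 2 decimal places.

The population standard deviation σ is known, so use a z-interval (standard normal critical value).

For 95% confidence, z* = 1.96 (from standard normal table)

Standard error: SE = σ/√n = 12/√25 = 2.400000

Margin of error: E = z* × SE = 1.96 × 2.400000 = 4.7040

Z-interval: x̄ ± E = 55 ± 4.7040 = (50.2960, 59.7040)

Rounded to 2 decimal places:

(50.30, 59.70)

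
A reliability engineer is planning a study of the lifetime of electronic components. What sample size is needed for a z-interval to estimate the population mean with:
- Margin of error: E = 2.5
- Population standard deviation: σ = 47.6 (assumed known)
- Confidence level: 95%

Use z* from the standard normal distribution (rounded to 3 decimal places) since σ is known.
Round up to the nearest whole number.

Using z* since population σ is known (z-interval formula).

For 95% confidence, z* = 1.96 (from standard normal table)

Sample size formula for z-interval: n = (z*σ/E)²

n = (1.96 × 47.6 / 2.5)²
  = (37.318400)²
  = 1392.6630

Round up to the nearest whole number: n = 1393

1393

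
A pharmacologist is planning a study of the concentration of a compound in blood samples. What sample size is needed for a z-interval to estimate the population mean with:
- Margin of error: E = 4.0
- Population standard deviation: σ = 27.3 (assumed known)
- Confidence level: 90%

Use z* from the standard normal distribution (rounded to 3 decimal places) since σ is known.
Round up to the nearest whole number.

Using z* since population σ is known (z-interval formula).

For 90% confidence, z* = 1.645 (from standard normal table)

Sample size formula for z-interval: n = (z*σ/E)²

n = (1.645 × 27.3 / 4.0)²
  = (11.227125)²
  = 126.0483

Round up to the nearest whole number: n = 127

127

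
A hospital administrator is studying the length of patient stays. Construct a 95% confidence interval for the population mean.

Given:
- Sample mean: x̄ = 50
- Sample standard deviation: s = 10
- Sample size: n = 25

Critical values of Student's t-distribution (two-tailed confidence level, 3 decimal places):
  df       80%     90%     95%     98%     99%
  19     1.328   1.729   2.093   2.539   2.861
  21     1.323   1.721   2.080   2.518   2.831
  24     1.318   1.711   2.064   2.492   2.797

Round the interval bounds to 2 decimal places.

The population standard deviation σ is unknown (only the sample standard deviation s is given), so use a t-interval with df = n - 1 = 25 - 1 = 24.

For 95% confidence with df = 24, t* = 2.064 (from t-table)

Standard error: SE = s/√n = 10/√25 = 2.000000

Margin of error: E = t* × SE = 2.064 × 2.000000 = 4.1280

T-interval: x̄ ± E = 50 ± 4.1280 = (45.8720, 54.1280)

Rounded to 2 decimal places:

(45.87, 54.13)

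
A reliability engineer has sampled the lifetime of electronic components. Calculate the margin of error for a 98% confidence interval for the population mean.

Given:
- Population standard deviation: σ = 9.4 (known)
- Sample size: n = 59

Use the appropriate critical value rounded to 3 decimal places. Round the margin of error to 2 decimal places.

The population standard deviation σ is known, so use the z-interval margin of error formula.

For 98% confidence, z* = 2.326 (from standard normal table)

Margin of error formula for z-interval: E = z* × σ/√n

E = 2.326 × 9.4/√59
  = 2.326 × 1.223776
  = 2.8465

Rounded to 2 decimal places:

2.85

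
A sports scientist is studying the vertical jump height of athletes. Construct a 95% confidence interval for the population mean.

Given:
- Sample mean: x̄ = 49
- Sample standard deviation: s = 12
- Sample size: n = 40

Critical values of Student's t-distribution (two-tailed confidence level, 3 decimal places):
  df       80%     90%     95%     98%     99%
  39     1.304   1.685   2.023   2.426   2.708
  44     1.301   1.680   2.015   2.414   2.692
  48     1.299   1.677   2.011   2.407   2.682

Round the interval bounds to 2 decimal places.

The population standard deviation σ is unknown (only the sample standard deviation s is given), so use a t-interval with df = n - 1 = 40 - 1 = 39.

For 95% confidence with df = 39, t* = 2.023 (from t-table)

Standard error: SE = s/√n = 12/√40 = 1.897367

Margin of error: E = t* × SE = 2.023 × 1.897367 = 3.8384

T-interval: x̄ ± E = 49 ± 3.8384 = (45.1616, 52.8384)

Rounded to 2 decimal places:

(45.16, 52.84)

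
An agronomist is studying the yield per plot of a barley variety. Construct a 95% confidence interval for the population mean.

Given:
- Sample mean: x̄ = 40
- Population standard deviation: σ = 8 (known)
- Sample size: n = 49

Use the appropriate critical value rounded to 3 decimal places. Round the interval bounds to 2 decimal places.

The population standard deviation σ is known, so use a z-interval (standard normal critical value).

For 95% confidence, z* = 1.96 (from standard normal table)

Standard error: SE = σ/√n = 8/√49 = 1.142857

Margin of error: E = z* × SE = 1.96 × 1.142857 = 2.2400

Z-interval: x̄ ± E = 40 ± 2.2400 = (37.7600, 42.2400)

Rounded to 2 decimal places:

(37.76, 42.24)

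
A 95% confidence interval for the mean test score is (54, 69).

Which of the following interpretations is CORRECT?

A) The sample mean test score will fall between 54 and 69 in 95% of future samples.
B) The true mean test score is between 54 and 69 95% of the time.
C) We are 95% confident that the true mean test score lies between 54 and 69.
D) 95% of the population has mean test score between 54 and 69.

A confidence interval represents our confidence in the procedure, not a probability statement about the parameter.

Key concept: If we repeated this sampling process many times and computed a 95% CI each time, about 95% of those intervals would contain the true population parameter.

For this specific interval (54, 69):
- Midpoint (point estimate): 61.5
- Margin of error: 7.5

The correct interpretation is the one stating confidence that the true parameter lies in the interval — option C.

C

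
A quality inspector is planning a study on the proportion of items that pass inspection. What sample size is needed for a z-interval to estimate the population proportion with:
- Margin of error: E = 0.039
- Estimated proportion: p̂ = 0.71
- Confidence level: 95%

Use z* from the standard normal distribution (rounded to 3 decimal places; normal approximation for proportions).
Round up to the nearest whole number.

Using z* for proportion z-interval (normal approximation).

For 95% confidence, z* = 1.96 (from standard normal table)

Sample size formula for proportion z-interval: n = z*²p̂(1-p̂)/E²

n = 1.96² × 0.71 × 0.29 / 0.039²
  = 3.8416 × 0.2059 / 0.001521
  = 520.0430

Round up to the nearest whole number: n = 521

521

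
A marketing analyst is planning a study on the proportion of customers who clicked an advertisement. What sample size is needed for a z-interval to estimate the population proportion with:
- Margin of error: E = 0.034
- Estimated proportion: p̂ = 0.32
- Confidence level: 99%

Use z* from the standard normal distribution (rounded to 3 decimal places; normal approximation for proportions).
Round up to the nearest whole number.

Using z* for proportion z-interval (normal approximation).

For 99% confidence, z* = 2.576 (from standard normal table)

Sample size formula for proportion z-interval: n = z*²p̂(1-p̂)/E²

n = 2.576² × 0.32 × 0.68 / 0.034²
  = 6.635776 × 0.2176 / 0.001156
  = 1249.0872

Round up to the nearest whole number: n = 1250

1250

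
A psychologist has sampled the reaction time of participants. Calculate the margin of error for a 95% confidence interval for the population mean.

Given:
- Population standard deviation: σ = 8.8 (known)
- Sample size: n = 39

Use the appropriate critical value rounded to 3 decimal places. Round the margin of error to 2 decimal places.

The population standard deviation σ is known, so use the z-interval margin of error formula.

For 95% confidence, z* = 1.96 (from standard normal table)

Margin of error formula for z-interval: E = z* × σ/√n

E = 1.96 × 8.8/√39
  = 1.96 × 1.409128
  = 2.7619

Rounded to 2 decimal places:

2.76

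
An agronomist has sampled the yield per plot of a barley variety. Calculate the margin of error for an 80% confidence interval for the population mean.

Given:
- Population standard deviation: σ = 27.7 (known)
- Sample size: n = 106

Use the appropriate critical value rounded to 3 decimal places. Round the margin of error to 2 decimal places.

The population standard deviation σ is known, so use the z-interval margin of error formula.

For 80% confidence, z* = 1.282 (from standard normal table)

Margin of error formula for z-interval: E = z* × σ/√n

E = 1.282 × 27.7/√106
  = 1.282 × 2.690462
  = 3.4492

Rounded to 2 decimal places:

3.45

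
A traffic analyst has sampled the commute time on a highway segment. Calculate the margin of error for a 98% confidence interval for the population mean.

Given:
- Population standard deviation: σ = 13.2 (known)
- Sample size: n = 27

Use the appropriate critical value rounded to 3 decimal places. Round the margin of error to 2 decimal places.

The population standard deviation σ is known, so use the z-interval margin of error formula.

For 98% confidence, z* = 2.326 (from standard normal table)

Margin of error formula for z-interval: E = z* × σ/√n

E = 2.326 × 13.2/√27
  = 2.326 × 2.540341
  = 5.9088

Rounded to 2 decimal places:

5.91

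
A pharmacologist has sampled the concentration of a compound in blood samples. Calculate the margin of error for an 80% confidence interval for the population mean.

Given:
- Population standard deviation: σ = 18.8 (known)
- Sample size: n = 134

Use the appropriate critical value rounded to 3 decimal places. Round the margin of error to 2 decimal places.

The population standard deviation σ is known, so use the z-interval margin of error formula.

For 80% confidence, z* = 1.282 (from standard normal table)

Margin of error formula for z-interval: E = z* × σ/√n

E = 1.282 × 18.8/√134
  = 1.282 × 1.624073
  = 2.0821

Rounded to 2 decimal places:

2.08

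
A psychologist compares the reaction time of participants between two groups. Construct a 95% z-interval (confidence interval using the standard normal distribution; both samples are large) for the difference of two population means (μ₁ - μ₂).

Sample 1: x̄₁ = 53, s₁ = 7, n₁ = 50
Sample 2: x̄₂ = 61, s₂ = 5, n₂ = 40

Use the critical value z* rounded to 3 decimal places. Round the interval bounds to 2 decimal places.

Both samples are large (n₁ = 50 ≥ 30, n₂ = 40 ≥ 30), so a z-interval for the difference of means applies.

Point estimate: x̄₁ - x̄₂ = 53 - 61 = -8

Standard error: SE = √(s₁²/n₁ + s₂²/n₂)
= √(7²/50 + 5²/40)
= √(0.980000 + 0.625000)
= 1.266886

For 95% confidence, z* = 1.96 (from standard normal table)
Margin of error: E = z* × SE = 1.96 × 1.266886 = 2.4831

Z-interval: (x̄₁ - x̄₂) ± E = -8 ± 2.4831 = (-10.4831, -5.5169)

Rounded to 2 decimal places:

(-10.48, -5.52)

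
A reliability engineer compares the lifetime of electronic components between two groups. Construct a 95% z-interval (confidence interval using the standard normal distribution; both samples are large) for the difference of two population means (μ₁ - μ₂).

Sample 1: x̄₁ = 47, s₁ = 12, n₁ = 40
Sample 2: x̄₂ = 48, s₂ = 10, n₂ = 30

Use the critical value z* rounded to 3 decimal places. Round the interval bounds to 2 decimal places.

Both samples are large (n₁ = 40 ≥ 30, n₂ = 30 ≥ 30), so a z-interval for the difference of means applies.

Point estimate: x̄₁ - x̄₂ = 47 - 48 = -1

Standard error: SE = √(s₁²/n₁ + s₂²/n₂)
= √(12²/40 + 10²/30)
= √(3.600000 + 3.333333)
= 2.633122

For 95% confidence, z* = 1.96 (from standard normal table)
Margin of error: E = z* × SE = 1.96 × 2.633122 = 5.1609

Z-interval: (x̄₁ - x̄₂) ± E = -1 ± 5.1609 = (-6.1609, 4.1609)

Rounded to 2 decimal places:

(-6.16, 4.16)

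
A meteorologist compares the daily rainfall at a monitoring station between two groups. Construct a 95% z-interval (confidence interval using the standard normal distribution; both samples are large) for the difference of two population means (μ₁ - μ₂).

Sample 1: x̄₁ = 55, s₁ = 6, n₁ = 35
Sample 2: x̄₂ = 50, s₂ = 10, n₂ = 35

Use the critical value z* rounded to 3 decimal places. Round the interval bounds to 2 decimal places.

Both samples are large (n₁ = 35 ≥ 30, n₂ = 35 ≥ 30), so a z-interval for the difference of means applies.

Point estimate: x̄₁ - x̄₂ = 55 - 50 = 5

Standard error: SE = √(s₁²/n₁ + s₂²/n₂)
= √(6²/35 + 10²/35)
= √(1.028571 + 2.857143)
= 1.971222

For 95% confidence, z* = 1.96 (from standard normal table)
Margin of error: E = z* × SE = 1.96 × 1.971222 = 3.8636

Z-interval: (x̄₁ - x̄₂) ± E = 5 ± 3.8636 = (1.1364, 8.8636)

Rounded to 2 decimal places:

(1.14, 8.86)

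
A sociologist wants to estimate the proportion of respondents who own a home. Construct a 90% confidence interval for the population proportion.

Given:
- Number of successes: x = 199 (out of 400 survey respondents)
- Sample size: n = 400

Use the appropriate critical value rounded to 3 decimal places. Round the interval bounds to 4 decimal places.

Sample proportion: p̂ = 199/400 = 0.497500

Check conditions for normal approximation:
  np̂ = 199 ≥ 10 ✓
  n(1-p̂) = 201 ≥ 10 ✓

The sample is large enough, so use a z-interval (normal approximation) for the proportion.

For 90% confidence, z* = 1.645 (from standard normal table)

Standard error: SE = √(p̂(1-p̂)/n) = √(0.497500×0.502500/400) = 0.02499969

Margin of error: E = z* × SE = 1.645 × 0.02499969 = 0.041124

Z-interval: p̂ ± E = 0.497500 ± 0.041124 = (0.456376, 0.538624)

Rounded to 4 decimal places:

(0.4564, 0.5386)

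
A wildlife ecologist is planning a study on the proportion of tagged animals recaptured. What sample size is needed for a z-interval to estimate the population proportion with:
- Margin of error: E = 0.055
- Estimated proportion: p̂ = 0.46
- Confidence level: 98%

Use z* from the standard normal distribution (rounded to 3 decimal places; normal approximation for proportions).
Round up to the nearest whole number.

Using z* for proportion z-interval (normal approximation).

For 98% confidence, z* = 2.326 (from standard normal table)

Sample size formula for proportion z-interval: n = z*²p̂(1-p̂)/E²

n = 2.326² × 0.46 × 0.54 / 0.055²
  = 5.410276 × 0.2484 / 0.003025
  = 444.2686

Round up to the nearest whole number: n = 445

445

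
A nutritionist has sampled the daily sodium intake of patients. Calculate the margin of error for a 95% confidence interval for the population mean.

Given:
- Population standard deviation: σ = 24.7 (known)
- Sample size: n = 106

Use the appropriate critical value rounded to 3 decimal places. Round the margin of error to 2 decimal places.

The population standard deviation σ is known, so use the z-interval margin of error formula.

For 95% confidence, z* = 1.96 (from standard normal table)

Margin of error formula for z-interval: E = z* × σ/√n

E = 1.96 × 24.7/√106
  = 1.96 × 2.399076
  = 4.7022

Rounded to 2 decimal places:

4.70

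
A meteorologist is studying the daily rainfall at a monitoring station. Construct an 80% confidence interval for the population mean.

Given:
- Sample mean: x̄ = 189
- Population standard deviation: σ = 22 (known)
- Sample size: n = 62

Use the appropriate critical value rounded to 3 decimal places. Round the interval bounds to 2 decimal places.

The population standard deviation σ is known, so use a z-interval (standard normal critical value).

For 80% confidence, z* = 1.282 (from standard normal table)

Standard error: SE = σ/√n = 22/√62 = 2.794003

Margin of error: E = z* × SE = 1.282 × 2.794003 = 3.5819

Z-interval: x̄ ± E = 189 ± 3.5819 = (185.4181, 192.5819)

Rounded to 2 decimal places:

(185.42, 192.58)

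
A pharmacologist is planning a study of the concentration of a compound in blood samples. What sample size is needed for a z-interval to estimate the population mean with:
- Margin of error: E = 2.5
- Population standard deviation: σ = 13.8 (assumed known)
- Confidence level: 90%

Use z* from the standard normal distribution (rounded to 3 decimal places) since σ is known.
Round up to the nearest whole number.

Using z* since population σ is known (z-interval formula).

For 90% confidence, z* = 1.645 (from standard normal table)

Sample size formula for z-interval: n = (z*σ/E)²

n = (1.645 × 13.8 / 2.5)²
  = (9.080400)²
  = 82.4537

Round up to the nearest whole number: n = 83

83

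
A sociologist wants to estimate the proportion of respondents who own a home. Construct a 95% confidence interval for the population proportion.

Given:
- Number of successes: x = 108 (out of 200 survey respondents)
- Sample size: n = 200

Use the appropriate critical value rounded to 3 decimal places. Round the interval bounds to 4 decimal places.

Sample proportion: p̂ = 108/200 = 0.540000

Check conditions for normal approximation:
  np̂ = 108 ≥ 10 ✓
  n(1-p̂) = 92 ≥ 10 ✓

The sample is large enough, so use a z-interval (normal approximation) for the proportion.

For 95% confidence, z* = 1.96 (from standard normal table)

Standard error: SE = √(p̂(1-p̂)/n) = √(0.540000×0.460000/200) = 0.03524202

Margin of error: E = z* × SE = 1.96 × 0.03524202 = 0.069074

Z-interval: p̂ ± E = 0.540000 ± 0.069074 = (0.470926, 0.609074)

Rounded to 4 decimal places:

(0.4709, 0.6091)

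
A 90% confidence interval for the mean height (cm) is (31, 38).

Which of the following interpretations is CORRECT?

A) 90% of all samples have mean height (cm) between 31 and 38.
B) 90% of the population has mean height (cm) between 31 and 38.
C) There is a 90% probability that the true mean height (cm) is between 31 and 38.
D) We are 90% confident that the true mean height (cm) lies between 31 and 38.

A confidence interval represents our confidence in the procedure, not a probability statement about the parameter.

Key concept: If we repeated this sampling process many times and computed a 90% CI each time, about 90% of those intervals would contain the true population parameter.

For this specific interval (31, 38):
- Midpoint (point estimate): 34.5
- Margin of error: 3.5

The correct interpretation is the one stating confidence that the true parameter lies in the interval — option D.

D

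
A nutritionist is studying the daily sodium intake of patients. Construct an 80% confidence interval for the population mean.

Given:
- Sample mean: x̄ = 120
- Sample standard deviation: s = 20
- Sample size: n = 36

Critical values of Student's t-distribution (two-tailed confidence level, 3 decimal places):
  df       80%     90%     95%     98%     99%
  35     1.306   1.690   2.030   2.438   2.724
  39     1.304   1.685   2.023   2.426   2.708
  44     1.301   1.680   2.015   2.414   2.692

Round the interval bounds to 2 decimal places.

The population standard deviation σ is unknown (only the sample standard deviation s is given), so use a t-interval with df = n - 1 = 36 - 1 = 35.

For 80% confidence with df = 35, t* = 1.306 (from t-table)

Standard error: SE = s/√n = 20/√36 = 3.333333

Margin of error: E = t* × SE = 1.306 × 3.333333 = 4.3533

T-interval: x̄ ± E = 120 ± 4.3533 = (115.6467, 124.3533)

Rounded to 2 decimal places:

(115.65, 124.35)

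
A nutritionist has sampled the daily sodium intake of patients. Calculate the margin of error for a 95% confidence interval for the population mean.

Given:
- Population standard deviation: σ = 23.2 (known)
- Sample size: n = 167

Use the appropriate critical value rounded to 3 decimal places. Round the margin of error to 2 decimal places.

The population standard deviation σ is known, so use the z-interval margin of error formula.

For 95% confidence, z* = 1.96 (from standard normal table)

Margin of error formula for z-interval: E = z* × σ/√n

E = 1.96 × 23.2/√167
  = 1.96 × 1.795270
  = 3.5187

Rounded to 2 decimal places:

3.52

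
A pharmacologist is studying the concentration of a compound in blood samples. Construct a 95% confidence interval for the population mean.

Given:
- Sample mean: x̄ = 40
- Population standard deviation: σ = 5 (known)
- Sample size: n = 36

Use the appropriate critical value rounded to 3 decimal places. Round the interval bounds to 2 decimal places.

The population standard deviation σ is known, so use a z-interval (standard normal critical value).

For 95% confidence, z* = 1.96 (from standard normal table)

Standard error: SE = σ/√n = 5/√36 = 0.833333

Margin of error: E = z* × SE = 1.96 × 0.833333 = 1.6333

Z-interval: x̄ ± E = 40 ± 1.6333 = (38.3667, 41.6333)

Rounded to 2 decimal places:

(38.37, 41.63)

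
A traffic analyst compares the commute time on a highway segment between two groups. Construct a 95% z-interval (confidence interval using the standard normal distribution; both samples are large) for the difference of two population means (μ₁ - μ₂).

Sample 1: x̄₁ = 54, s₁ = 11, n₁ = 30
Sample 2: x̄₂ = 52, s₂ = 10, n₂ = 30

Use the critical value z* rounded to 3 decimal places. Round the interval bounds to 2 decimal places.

Both samples are large (n₁ = 30 ≥ 30, n₂ = 30 ≥ 30), so a z-interval for the difference of means applies.

Point estimate: x̄₁ - x̄₂ = 54 - 52 = 2

Standard error: SE = √(s₁²/n₁ + s₂²/n₂)
= √(11²/30 + 10²/30)
= √(4.033333 + 3.333333)
= 2.714160

For 95% confidence, z* = 1.96 (from standard normal table)
Margin of error: E = z* × SE = 1.96 × 2.714160 = 5.3198

Z-interval: (x̄₁ - x̄₂) ± E = 2 ± 5.3198 = (-3.3198, 7.3198)

Rounded to 2 decimal places:

(-3.32, 7.32)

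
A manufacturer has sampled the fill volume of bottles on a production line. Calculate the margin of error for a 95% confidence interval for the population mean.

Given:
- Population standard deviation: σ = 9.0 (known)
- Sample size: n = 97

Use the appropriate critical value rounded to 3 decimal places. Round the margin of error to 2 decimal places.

The population standard deviation σ is known, so use the z-interval margin of error formula.

For 95% confidence, z* = 1.96 (from standard normal table)

Margin of error formula for z-interval: E = z* × σ/√n

E = 1.96 × 9.0/√97
  = 1.96 × 0.913812
  = 1.7911

Rounded to 2 decimal places:

1.79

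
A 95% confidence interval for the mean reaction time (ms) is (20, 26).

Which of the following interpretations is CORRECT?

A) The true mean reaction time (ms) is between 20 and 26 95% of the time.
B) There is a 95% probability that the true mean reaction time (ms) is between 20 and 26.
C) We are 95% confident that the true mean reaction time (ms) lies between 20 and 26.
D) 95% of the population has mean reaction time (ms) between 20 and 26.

A confidence interval represents our confidence in the procedure, not a probability statement about the parameter.

Key concept: If we repeated this sampling process many times and computed a 95% CI each time, about 95% of those intervals would contain the true population parameter.

For this specific interval (20, 26):
- Midpoint (point estimate): 23
- Margin of error: 3

The correct interpretation is the one stating confidence that the true parameter lies in the interval — option C.

C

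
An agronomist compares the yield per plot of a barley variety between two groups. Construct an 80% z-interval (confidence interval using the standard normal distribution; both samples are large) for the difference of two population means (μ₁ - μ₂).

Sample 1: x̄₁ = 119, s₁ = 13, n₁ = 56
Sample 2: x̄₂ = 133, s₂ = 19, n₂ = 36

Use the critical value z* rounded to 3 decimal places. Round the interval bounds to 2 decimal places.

Both samples are large (n₁ = 56 ≥ 30, n₂ = 36 ≥ 30), so a z-interval for the difference of means applies.

Point estimate: x̄₁ - x̄₂ = 119 - 133 = -14

Standard error: SE = √(s₁²/n₁ + s₂²/n₂)
= √(13²/56 + 19²/36)
= √(3.017857 + 10.027778)
= 3.611874

For 80% confidence, z* = 1.282 (from standard normal table)
Margin of error: E = z* × SE = 1.282 × 3.611874 = 4.6304

Z-interval: (x̄₁ - x̄₂) ± E = -14 ± 4.6304 = (-18.6304, -9.3696)

Rounded to 2 decimal places:

(-18.63, -9.37)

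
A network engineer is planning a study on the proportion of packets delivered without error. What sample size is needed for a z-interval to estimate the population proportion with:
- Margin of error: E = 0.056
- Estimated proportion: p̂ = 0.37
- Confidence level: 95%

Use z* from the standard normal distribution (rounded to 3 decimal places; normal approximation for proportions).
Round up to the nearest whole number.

Using z* for proportion z-interval (normal approximation).

For 95% confidence, z* = 1.96 (from standard normal table)

Sample size formula for proportion z-interval: n = z*²p̂(1-p̂)/E²

n = 1.96² × 0.37 × 0.63 / 0.056²
  = 3.8416 × 0.2331 / 0.003136
  = 285.5475

Round up to the nearest whole number: n = 286

286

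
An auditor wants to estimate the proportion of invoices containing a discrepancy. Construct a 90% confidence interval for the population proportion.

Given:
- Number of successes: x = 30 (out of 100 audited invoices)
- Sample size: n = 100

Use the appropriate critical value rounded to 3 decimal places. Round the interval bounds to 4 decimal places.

Sample proportion: p̂ = 30/100 = 0.300000

Check conditions for normal approximation:
  np̂ = 30 ≥ 10 ✓
  n(1-p̂) = 70 ≥ 10 ✓

The sample is large enough, so use a z-interval (normal approximation) for the proportion.

For 90% confidence, z* = 1.645 (from standard normal table)

Standard error: SE = √(p̂(1-p̂)/n) = √(0.300000×0.700000/100) = 0.04582576

Margin of error: E = z* × SE = 1.645 × 0.04582576 = 0.075383

Z-interval: p̂ ± E = 0.300000 ± 0.075383 = (0.224617, 0.375383)

Rounded to 4 decimal places:

(0.2246, 0.3754)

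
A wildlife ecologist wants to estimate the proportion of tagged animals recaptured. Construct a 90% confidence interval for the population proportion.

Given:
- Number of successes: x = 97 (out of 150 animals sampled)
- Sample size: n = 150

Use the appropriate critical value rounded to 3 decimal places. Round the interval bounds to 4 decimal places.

Sample proportion: p̂ = 97/150 = 0.646667

Check conditions for normal approximation:
  np̂ = 97 ≥ 10 ✓
  n(1-p̂) = 53 ≥ 10 ✓

The sample is large enough, so use a z-interval (normal approximation) for the proportion.

For 90% confidence, z* = 1.645 (from standard normal table)

Standard error: SE = √(p̂(1-p̂)/n) = √(0.646667×0.353333/150) = 0.03902895

Margin of error: E = z* × SE = 1.645 × 0.03902895 = 0.064203

Z-interval: p̂ ± E = 0.646667 ± 0.064203 = (0.582464, 0.710869)

Rounded to 4 decimal places:

(0.5825, 0.7109)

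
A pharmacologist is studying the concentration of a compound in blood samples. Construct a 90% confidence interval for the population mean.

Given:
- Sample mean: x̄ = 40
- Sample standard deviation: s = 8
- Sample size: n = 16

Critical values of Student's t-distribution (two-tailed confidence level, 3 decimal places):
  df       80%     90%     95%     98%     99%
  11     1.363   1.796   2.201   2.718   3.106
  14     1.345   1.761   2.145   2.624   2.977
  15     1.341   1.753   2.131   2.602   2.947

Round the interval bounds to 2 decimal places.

The population standard deviation σ is unknown (only the sample standard deviation s is given), so use a t-interval with df = n - 1 = 16 - 1 = 15.

For 90% confidence with df = 15, t* = 1.753 (from t-table)

Standard error: SE = s/√n = 8/√16 = 2.000000

Margin of error: E = t* × SE = 1.753 × 2.000000 = 3.5060

T-interval: x̄ ± E = 40 ± 3.5060 = (36.4940, 43.5060)

Rounded to 2 decimal places:

(36.49, 43.51)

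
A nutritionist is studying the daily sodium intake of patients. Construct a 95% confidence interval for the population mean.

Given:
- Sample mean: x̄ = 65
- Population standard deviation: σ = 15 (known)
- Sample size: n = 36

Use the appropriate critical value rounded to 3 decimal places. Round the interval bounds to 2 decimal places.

The population standard deviation σ is known, so use a z-interval (standard normal critical value).

For 95% confidence, z* = 1.96 (from standard normal table)

Standard error: SE = σ/√n = 15/√36 = 2.500000

Margin of error: E = z* × SE = 1.96 × 2.500000 = 4.9000

Z-interval: x̄ ± E = 65 ± 4.9000 = (60.1000, 69.9000)

Rounded to 2 decimal places:

(60.10, 69.90)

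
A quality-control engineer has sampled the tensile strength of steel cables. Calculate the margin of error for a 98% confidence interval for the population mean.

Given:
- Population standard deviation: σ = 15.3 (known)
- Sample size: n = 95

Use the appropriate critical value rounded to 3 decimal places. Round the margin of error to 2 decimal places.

The population standard deviation σ is known, so use the z-interval margin of error formula.

For 98% confidence, z* = 2.326 (from standard normal table)

Margin of error formula for z-interval: E = z* × σ/√n

E = 2.326 × 15.3/√95
  = 2.326 × 1.569747
  = 3.6512

Rounded to 2 decimal places:

3.65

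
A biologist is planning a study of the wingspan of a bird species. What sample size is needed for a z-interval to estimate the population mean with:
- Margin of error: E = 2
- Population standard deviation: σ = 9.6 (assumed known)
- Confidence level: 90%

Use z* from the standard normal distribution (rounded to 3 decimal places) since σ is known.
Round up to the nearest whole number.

Using z* since population σ is known (z-interval formula).

For 90% confidence, z* = 1.645 (from standard normal table)

Sample size formula for z-interval: n = (z*σ/E)²

n = (1.645 × 9.6 / 2)²
  = (7.896000)²
  = 62.3468

Round up to the nearest whole number: n = 63

63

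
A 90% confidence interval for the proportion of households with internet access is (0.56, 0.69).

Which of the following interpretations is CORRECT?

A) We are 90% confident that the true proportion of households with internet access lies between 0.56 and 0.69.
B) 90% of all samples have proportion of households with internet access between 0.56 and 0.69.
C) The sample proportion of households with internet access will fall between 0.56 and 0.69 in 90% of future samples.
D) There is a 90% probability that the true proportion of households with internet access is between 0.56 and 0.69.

A confidence interval represents our confidence in the procedure, not a probability statement about the parameter.

Key concept: If we repeated this sampling process many times and computed a 90% CI each time, about 90% of those intervals would contain the true population parameter.

For this specific interval (0.56, 0.69):
- Midpoint (point estimate): 0.625
- Margin of error: 0.065

The correct interpretation is the one stating confidence that the true parameter lies in the interval — option A.

A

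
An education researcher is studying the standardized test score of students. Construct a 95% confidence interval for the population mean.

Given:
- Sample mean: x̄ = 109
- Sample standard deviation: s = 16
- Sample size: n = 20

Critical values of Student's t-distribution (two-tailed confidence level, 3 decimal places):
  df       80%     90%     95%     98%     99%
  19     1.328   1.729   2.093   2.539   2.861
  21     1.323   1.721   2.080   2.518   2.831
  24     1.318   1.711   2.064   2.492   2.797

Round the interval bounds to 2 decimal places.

The population standard deviation σ is unknown (only the sample standard deviation s is given), so use a t-interval with df = n - 1 = 20 - 1 = 19.

For 95% confidence with df = 19, t* = 2.093 (from t-table)

Standard error: SE = s/√n = 16/√20 = 3.577709

Margin of error: E = t* × SE = 2.093 × 3.577709 = 7.4881

T-interval: x̄ ± E = 109 ± 7.4881 = (101.5119, 116.4881)

Rounded to 2 decimal places:

(101.51, 116.49)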